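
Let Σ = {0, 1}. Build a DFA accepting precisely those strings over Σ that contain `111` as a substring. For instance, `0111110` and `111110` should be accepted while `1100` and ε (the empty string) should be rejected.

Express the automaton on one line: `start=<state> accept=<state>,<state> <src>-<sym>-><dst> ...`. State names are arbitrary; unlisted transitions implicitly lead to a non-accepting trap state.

start=A accept=D A-0->A A-1->B B-0->A B-1->C C-0->A C-1->D D-0->D D-1->D

Track how much of `111` has been matched so far: state A is no progress, D is the absorbing accept state reached once `111` has occurred. Intermediate states record partial matches; on a mismatch, fall back to the longest reusable overlap.
With 4 states:
       0  1 
>  A   A  B 
   B   A  C 
   C   A  D 
 * D   D  D 
(> = start, * = accepting)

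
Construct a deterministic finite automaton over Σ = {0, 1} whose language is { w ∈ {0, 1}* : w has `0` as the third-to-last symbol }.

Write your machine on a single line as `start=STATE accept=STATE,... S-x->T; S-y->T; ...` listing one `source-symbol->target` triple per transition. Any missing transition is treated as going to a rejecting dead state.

start=q0; accept=q7,q8,q9,q10; q0-0->q1; q0-1->q2; q1-0->q3; q1-1->q4; q2-0->q5; q2-1->q6; q3-0->q7; q3-1->q8; q4-0->q9; q4-1->q10; q5-0->q11; q5-1->q12; q6-0->q13; q6-1->q14; q7-0->q7; q7-1->q8; q8-0->q9; q8-1->q10; q9-0->q11; q9-1->q12; q10-0->q13; q10-1->q14; q11-0->q7; q11-1->q8; q12-0->q9; q12-1->q10; q13-0->q11; q13-1->q12; q14-0->q13; q14-1->q14

Because acceptance depends on a position counted from the end, the machine has to buffer the most recent 3 symbols. Make each state the string of the last up-to-3 symbols read; on input `x` shift the window left and append `x`. Accept when the buffered window has length 3 and begins with `0`.
With 15 states:
          0    1  
>  q0     q1   q2 
   q1     q3   q4 
   q2     q5   q6 
   q3     q7   q8 
   q4     q9  q10 
   q5    q11  q12 
   q6    q13  q14 
 * q7     q7   q8 
 * q8     q9  q10 
 * q9    q11  q12 
 * q10   q13  q14 
   q11    q7   q8 
   q12    q9  q10 
   q13   q11  q12 
   q14   q13  q14 
(> = start, * = accepting)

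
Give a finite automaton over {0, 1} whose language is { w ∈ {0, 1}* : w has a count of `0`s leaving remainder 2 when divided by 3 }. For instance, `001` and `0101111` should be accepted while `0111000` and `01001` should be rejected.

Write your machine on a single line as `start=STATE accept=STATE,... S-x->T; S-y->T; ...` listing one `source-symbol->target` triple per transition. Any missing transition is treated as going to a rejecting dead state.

Keep the running count of `0`s modulo 3: each `0` advances along the cycle q0 → q1 → q2 → q0 while other symbols loop. Accept at q2.
A 3-state machine:
        0   1  
>  q0   q1  q0 
   q1   q2  q1 
 * q2   q0  q2 
(> = start, * = accepting)

start=q0; accept=q2; q0-0->q1; q0-1->q0; q1-0->q2; q1-1->q1; q2-0->q0; q2-1->q2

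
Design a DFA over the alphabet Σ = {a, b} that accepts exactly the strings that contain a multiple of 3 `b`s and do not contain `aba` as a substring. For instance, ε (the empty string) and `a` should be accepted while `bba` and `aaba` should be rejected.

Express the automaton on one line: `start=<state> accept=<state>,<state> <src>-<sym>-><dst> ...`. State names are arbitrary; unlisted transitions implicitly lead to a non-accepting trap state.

start=s0 accept=s0,s1,s10 s0-a->s1 s0-b->s2 s1-a->s1 s1-b->s3 s2-a->s4 s2-b->s5 s3-a->s6 s3-b->s5 s4-a->s4 s4-b->s7 s5-a->s8 s5-b->s0 s6-a->s6 s6-b->s9 s7-a->s9 s7-b->s0 s8-a->s8 s8-b->s10 s9-a->s9 s9-b->s11 s10-a->s11 s10-b->s2 s11-a->s11 s11-b->s6

Handle the two conditions separately and then intersect. The first has 3 states tracking the count of `b`s modulo 3; the second has 4 states tracking partial matches of the forbidden pattern `aba`. A product state is a pair (one from each), accepting exactly when both do.
A 12-state machine:
          a    b  
>* s0     s1   s2 
 * s1     s1   s3 
   s2     s4   s5 
   s3     s6   s5 
   s4     s4   s7 
   s5     s8   s0 
   s6     s6   s9 
   s7     s9   s0 
   s8     s8  s10 
   s9     s9  s11 
 * s10   s11   s2 
   s11   s11   s6 
(> = start, * = accepting)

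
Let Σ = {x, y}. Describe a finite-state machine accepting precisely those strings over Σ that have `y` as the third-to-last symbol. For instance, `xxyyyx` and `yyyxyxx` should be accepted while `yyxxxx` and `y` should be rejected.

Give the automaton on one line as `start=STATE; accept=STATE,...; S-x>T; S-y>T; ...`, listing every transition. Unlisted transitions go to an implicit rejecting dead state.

A DFA must remember the last 3 symbols (since which symbol is third-to-last isn't known until the input ends). Use one state per possible window of the last ≤3 symbols; accept from those whose window starts with `y`.
A 15-state machine:
          x    y  
>  q0     q1   q2 
   q1     q3   q4 
   q2     q5   q6 
   q3     q7   q8 
   q4     q9  q10 
   q5    q11  q12 
   q6    q13  q14 
   q7     q7   q8 
   q8     q9  q10 
   q9    q11  q12 
   q10   q13  q14 
 * q11    q7   q8 
 * q12    q9  q10 
 * q13   q11  q12 
 * q14   q13  q14 
(> = start, * = accepting)

start=q0; accept=q11,q12,q13,q14; q0-x>q1; q0-y>q2; q1-x>q3; q1-y>q4; q2-x>q5; q2-y>q6; q3-x>q7; q3-y>q8; q4-x>q9; q4-y>q10; q5-x>q11; q5-y>q12; q6-x>q13; q6-y>q14; q7-x>q7; q7-y>q8; q8-x>q9; q8-y>q10; q9-x>q11; q9-y>q12; q10-x>q13; q10-y>q14; q11-x>q7; q11-y>q8; q12-x>q9; q12-y>q10; q13-x>q11; q13-y>q12; q14-x>q13; q14-y>q14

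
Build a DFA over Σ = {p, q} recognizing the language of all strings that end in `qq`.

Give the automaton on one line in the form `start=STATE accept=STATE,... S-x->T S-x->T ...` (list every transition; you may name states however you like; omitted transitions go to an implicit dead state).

Remember how much of `qq` the current input suffix matches. State A means no match yet; B means the last symbol is `q`; C means the last 2 symbols are `qq`. Only C accepts. On a mismatch, fall back to the longest proper suffix that is still a prefix of `qq`.
A 3-state machine:
       p  q 
>  A   A  B 
   B   A  C 
 * C   A  C 
(> = start, * = accepting)

start=A accept=C A-p->A A-q->B B-p->A B-q->C C-p->A C-q->C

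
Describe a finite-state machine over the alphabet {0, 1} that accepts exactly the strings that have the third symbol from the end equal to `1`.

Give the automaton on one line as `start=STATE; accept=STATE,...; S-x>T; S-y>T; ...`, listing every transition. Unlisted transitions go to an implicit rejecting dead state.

Because acceptance depends on a position counted from the end, the machine has to buffer the most recent 3 symbols. Make each state the string of the last up-to-3 symbols read; on input `x` shift the window left and append `x`. Accept when the buffered window has length 3 and begins with `1`.
With 15 states:
          0    1  
>  q0     q1   q2 
   q1     q3   q4 
   q2     q5   q6 
   q3     q7   q8 
   q4     q9  q10 
   q5    q11  q12 
   q6    q13  q14 
   q7     q7   q8 
   q8     q9  q10 
   q9    q11  q12 
   q10   q13  q14 
 * q11    q7   q8 
 * q12    q9  q10 
 * q13   q11  q12 
 * q14   q13  q14 
(> = start, * = accepting)

start=q0; accept=q11,q12,q13,q14; q0-0>q1; q0-1>q2; q1-0>q3; q1-1>q4; q2-0>q5; q2-1>q6; q3-0>q7; q3-1>q8; q4-0>q9; q4-1>q10; q5-0>q11; q5-1>q12; q6-0>q13; q6-1>q14; q7-0>q7; q7-1>q8; q8-0>q9; q8-1>q10; q9-0>q11; q9-1>q12; q10-0>q13; q10-1>q14; q11-0>q7; q11-1>q8; q12-0>q9; q12-1>q10; q13-0>q11; q13-1>q12; q14-0>q13; q14-1>q14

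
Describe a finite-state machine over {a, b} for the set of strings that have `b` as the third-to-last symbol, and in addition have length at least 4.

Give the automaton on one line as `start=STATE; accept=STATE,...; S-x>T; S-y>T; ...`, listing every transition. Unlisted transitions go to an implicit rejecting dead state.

Run two small machines in parallel and take their product. One (15 states) tracks the last 3 symbols read; the other (6 states) tracks the input length, saturating at 5. Each combined state is a pair, one component from each; accept when both components accept. Equivalent product states are then merged.
A 9-state machine:
        a   b  
>  q0   q1  q1 
   q1   q1  q2 
   q2   q3  q4 
   q3   q5  q6 
   q4   q7  q8 
 * q5   q1  q2 
 * q6   q3  q4 
 * q7   q5  q6 
 * q8   q7  q8 
(> = start, * = accepting)

start=q0; accept=q5,q6,q7,q8; q0-a>q1; q0-b>q1; q1-a>q1; q1-b>q2; q2-a>q3; q2-b>q4; q3-a>q5; q3-b>q6; q4-a>q7; q4-b>q8; q5-a>q1; q5-b>q2; q6-a>q3; q6-b>q4; q7-a>q5; q7-b>q6; q8-a>q7; q8-b>q8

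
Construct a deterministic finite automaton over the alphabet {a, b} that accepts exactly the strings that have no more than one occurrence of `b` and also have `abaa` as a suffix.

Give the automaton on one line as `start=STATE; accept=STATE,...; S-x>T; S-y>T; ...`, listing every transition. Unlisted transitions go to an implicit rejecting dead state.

Run two small machines in parallel and take their product. The first has 3 states tracking the count of `b`s, saturating at 2; the second has 5 states tracking how much of the suffix `abaa` has currently been matched. A product state is a pair (one from each), accepting exactly when both do. Minimizing collapses redundant product states.
6 states suffice.
        a   b  
>  q0   q1  q2 
   q1   q1  q3 
   q2   q2  q2 
   q3   q4  q2 
   q4   q5  q2 
 * q5   q2  q2 
(> = start, * = accepting)

start=q0; accept=q5; q0-a>q1; q0-b>q2; q1-a>q1; q1-b>q3; q2-a>q2; q2-b>q2; q3-a>q4; q3-b>q2; q4-a>q5; q4-b>q2; q5-a>q2; q5-b>q2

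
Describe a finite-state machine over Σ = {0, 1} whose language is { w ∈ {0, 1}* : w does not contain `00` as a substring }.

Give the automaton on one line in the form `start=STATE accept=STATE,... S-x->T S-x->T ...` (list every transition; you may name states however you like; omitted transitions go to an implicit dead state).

This is the complement of 'contains `00`'. Use the same substring-matching states — s0 through s2 holding how much of `00` has just been matched — but flip the accepting set: everything except the trap s2 accepts.
        0   1  
>* s0   s1  s0 
 * s1   s2  s0 
   s2   s2  s2 
(> = start, * = accepting)

start=s0 accept=s0,s1 s0-0->s1 s0-1->s0 s1-0->s2 s1-1->s0 s2-0->s2 s2-1->s2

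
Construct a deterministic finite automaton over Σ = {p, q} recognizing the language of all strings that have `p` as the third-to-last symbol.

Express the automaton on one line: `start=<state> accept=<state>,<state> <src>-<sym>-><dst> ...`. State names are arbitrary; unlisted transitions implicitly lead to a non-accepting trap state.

A DFA must remember the last 3 symbols (since which symbol is third-to-last isn't known until the input ends). Use one state per possible window of the last ≤3 symbols; accept from those whose window starts with `p`.
With 15 states:
       p  q 
>  A   B  C 
   B   D  E 
   C   F  G 
   D   H  I 
   E   J  K 
   F   L  M 
   G   N  O 
 * H   H  I 
 * I   J  K 
 * J   L  M 
 * K   N  O 
   L   H  I 
   M   J  K 
   N   L  M 
   O   N  O 
(> = start, * = accepting)

start=A accept=H,I,J,K A-p->B A-q->C B-p->D B-q->E C-p->F C-q->G D-p->H D-q->I E-p->J E-q->K F-p->L F-q->M G-p->N G-q->O H-p->H H-q->I I-p->J I-q->K J-p->L J-q->M K-p->N K-q->O L-p->H L-q->I M-p->J M-q->K N-p->L N-q->M O-p->N O-q->O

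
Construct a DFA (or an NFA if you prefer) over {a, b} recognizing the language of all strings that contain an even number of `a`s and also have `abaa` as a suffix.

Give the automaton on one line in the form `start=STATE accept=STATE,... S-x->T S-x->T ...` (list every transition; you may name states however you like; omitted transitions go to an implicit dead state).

Handle the two conditions separately and then intersect. One (2 states) tracks the count of `a`s modulo 2; the other (5 states) tracks how much of the suffix `abaa` has currently been matched. Each combined state is a pair, one component from each; accept when both components accept. After merging equivalent states the machine shrinks.
        a   b  
>  q0   q1  q0 
   q1   q2  q1 
   q2   q1  q3 
   q3   q4  q0 
   q4   q5  q1 
 * q5   q1  q3 
(> = start, * = accepting)

start=q0 accept=q5 q0-a->q1 q0-b->q0 q1-a->q2 q1-b->q1 q2-a->q1 q2-b->q3 q3-a->q4 q3-b->q0 q4-a->q5 q4-b->q1 q5-a->q1 q5-b->q3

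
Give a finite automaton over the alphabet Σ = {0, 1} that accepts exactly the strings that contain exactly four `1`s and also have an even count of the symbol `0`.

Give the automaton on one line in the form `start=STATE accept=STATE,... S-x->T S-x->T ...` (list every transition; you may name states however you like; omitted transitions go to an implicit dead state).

start=s0 accept=s8 s0-0->s1 s0-1->s2 s1-0->s0 s1-1->s3 s2-0->s3 s2-1->s4 s3-0->s2 s3-1->s5 s4-0->s5 s4-1->s6 s5-0->s4 s5-1->s7 s6-0->s7 s6-1->s8 s7-0->s6 s7-1->s9 s8-0->s9 s8-1->s10 s9-0->s8 s9-1->s10 s10-0->s10 s10-1->s10

Run two small machines in parallel and take their product. One (6 states) tracks the count of `1`s, saturating at 5; the other (2 states) tracks the count of `0`s modulo 2. Each combined state is a pair, one component from each; accept when both components accept. Equivalent product states are then merged.
An 11-state machine:
          0    1  
>  s0     s1   s2 
   s1     s0   s3 
   s2     s3   s4 
   s3     s2   s5 
   s4     s5   s6 
   s5     s4   s7 
   s6     s7   s8 
   s7     s6   s9 
 * s8     s9  s10 
   s9     s8  s10 
   s10   s10  s10 
(> = start, * = accepting)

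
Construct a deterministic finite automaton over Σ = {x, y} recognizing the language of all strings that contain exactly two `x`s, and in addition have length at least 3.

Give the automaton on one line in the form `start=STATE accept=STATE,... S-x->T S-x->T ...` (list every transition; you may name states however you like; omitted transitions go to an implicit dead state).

start=q0 accept=q7,q11 q0-x->q1 q0-y->q2 q1-x->q3 q1-y->q4 q2-x->q4 q2-y->q5 q3-x->q6 q3-y->q7 q4-x->q7 q4-y->q8 q5-x->q8 q5-y->q9 q6-x->q10 q6-y->q10 q7-x->q10 q7-y->q11 q8-x->q11 q8-y->q12 q9-x->q12 q9-y->q13 q10-x->q10 q10-y->q10 q11-x->q10 q11-y->q11 q12-x->q11 q12-y->q12 q13-x->q12 q13-y->q13

Handle the two conditions separately and then intersect. One (4 states) tracks the count of `x`s, saturating at 3; the other (5 states) tracks the input length, saturating at 4. Each combined state is a pair, one component from each; accept when both components accept.
With 14 states:
          x    y  
>  q0     q1   q2 
   q1     q3   q4 
   q2     q4   q5 
   q3     q6   q7 
   q4     q7   q8 
   q5     q8   q9 
   q6    q10  q10 
 * q7    q10  q11 
   q8    q11  q12 
   q9    q12  q13 
   q10   q10  q10 
 * q11   q10  q11 
   q12   q11  q12 
   q13   q12  q13 
(> = start, * = accepting)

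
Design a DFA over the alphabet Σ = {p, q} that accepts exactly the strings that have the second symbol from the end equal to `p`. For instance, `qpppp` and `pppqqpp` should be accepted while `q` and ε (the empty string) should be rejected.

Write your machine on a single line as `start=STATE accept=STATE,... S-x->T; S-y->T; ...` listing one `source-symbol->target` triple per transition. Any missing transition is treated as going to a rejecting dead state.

start=A; accept=D,E; A-p->B; A-q->C; B-p->D; B-q->E; C-p->F; C-q->G; D-p->D; D-q->E; E-p->F; E-q->G; F-p->D; F-q->E; G-p->F; G-q->G

A DFA must remember the last 2 symbols (since which symbol is second-to-last isn't known until the input ends). Use one state per possible window of the last ≤2 symbols; accept from those whose window starts with `p`.
7 states suffice.
       p  q 
>  A   B  C 
   B   D  E 
   C   F  G 
 * D   D  E 
 * E   F  G 
   F   D  E 
   G   F  G 
(> = start, * = accepting)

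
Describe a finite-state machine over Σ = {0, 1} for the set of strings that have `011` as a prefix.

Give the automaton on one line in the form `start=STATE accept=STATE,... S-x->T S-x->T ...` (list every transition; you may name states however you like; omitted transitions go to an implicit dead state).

Walk along `011` while the input agrees: from q0 take `0` to q1, and so on. Any deviation drops to the rejecting sink q4. Once q3 is reached the prefix is confirmed and every continuation is accepted.
        0   1  
>  q0   q1  q4 
   q1   q4  q2 
   q2   q4  q3 
 * q3   q3  q3 
   q4   q4  q4 
(> = start, * = accepting)

start=q0 accept=q3 q0-0->q1 q0-1->q4 q1-0->q4 q1-1->q2 q2-0->q4 q2-1->q3 q3-0->q3 q3-1->q3 q4-0->q4 q4-1->q4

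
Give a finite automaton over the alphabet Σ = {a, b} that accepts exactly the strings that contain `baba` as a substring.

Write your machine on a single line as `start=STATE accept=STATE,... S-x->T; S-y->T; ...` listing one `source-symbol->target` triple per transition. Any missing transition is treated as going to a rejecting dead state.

States q0..q3 record the length of the longest prefix of `baba` that matches the current input suffix. Reaching q4 means `baba` has been seen, and we stay there forever. Accept from q4.
5 states suffice.
        a   b  
>  q0   q0  q1 
   q1   q2  q1 
   q2   q0  q3 
   q3   q4  q1 
 * q4   q4  q4 
(> = start, * = accepting)

start=q0; accept=q4; q0-a->q0; q0-b->q1; q1-a->q2; q1-b->q1; q2-a->q0; q2-b->q3; q3-a->q4; q3-b->q1; q4-a->q4; q4-b->q4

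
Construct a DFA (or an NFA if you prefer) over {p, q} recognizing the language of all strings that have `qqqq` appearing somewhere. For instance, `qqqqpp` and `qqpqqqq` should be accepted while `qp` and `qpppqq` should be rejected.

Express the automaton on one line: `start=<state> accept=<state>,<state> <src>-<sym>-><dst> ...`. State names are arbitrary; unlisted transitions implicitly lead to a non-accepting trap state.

start=s0 accept=s4 s0-p->s0 s0-q->s1 s1-p->s0 s1-q->s2 s2-p->s0 s2-q->s3 s3-p->s0 s3-q->s4 s4-p->s4 s4-q->s4

States s0..s3 record the length of the longest prefix of `qqqq` that matches the current input suffix. Reaching s4 means `qqqq` has been seen, and we stay there forever. Accept from s4.
5 states suffice.
        p   q  
>  s0   s0  s1 
   s1   s0  s2 
   s2   s0  s3 
   s3   s0  s4 
 * s4   s4  s4 
(> = start, * = accepting)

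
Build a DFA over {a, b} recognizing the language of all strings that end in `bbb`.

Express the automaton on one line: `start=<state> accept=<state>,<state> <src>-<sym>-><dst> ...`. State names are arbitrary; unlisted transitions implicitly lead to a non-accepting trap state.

start=s0 accept=s3 s0-a->s0 s0-b->s1 s1-a->s0 s1-b->s2 s2-a->s0 s2-b->s3 s3-a->s0 s3-b->s3

Let each state record the length of the longest suffix of the input read so far that is also a prefix of `bbb`. s1 means the last symbol is `b`; s2 means the last 2 symbols are `bb`; s3 means the last 3 symbols are `bbb`. Accept only at s3, where the string currently ends in `bbb`.
With 4 states:
        a   b  
>  s0   s0  s1 
   s1   s0  s2 
   s2   s0  s3 
 * s3   s0  s3 
(> = start, * = accepting)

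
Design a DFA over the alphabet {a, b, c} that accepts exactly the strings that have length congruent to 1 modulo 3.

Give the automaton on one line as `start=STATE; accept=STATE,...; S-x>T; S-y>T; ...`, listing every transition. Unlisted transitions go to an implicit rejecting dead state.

Only the length mod 3 matters, so use a 3-cycle: from any state, every input symbol moves to the next state, wrapping q2 back to q0. Mark q1 accepting.
With 3 states:
        a   b   c  
>  q0   q1  q1  q1 
 * q1   q2  q2  q2 
   q2   q0  q0  q0 
(> = start, * = accepting)

start=q0; accept=q1; q0-a>q1; q0-b>q1; q0-c>q1; q1-a>q2; q1-b>q2; q1-c>q2; q2-a>q0; q2-b>q0; q2-c>q0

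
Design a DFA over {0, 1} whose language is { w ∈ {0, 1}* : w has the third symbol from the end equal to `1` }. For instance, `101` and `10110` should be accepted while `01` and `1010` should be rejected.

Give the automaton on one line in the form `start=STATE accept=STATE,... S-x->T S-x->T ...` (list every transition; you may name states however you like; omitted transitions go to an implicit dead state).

A DFA must remember the last 3 symbols (since which symbol is third-to-last isn't known until the input ends). Use one state per possible window of the last ≤3 symbols; accept from those whose window starts with `1`.
15 states suffice.
          0    1  
>  q0     q1   q2 
   q1     q3   q4 
   q2     q5   q6 
   q3     q7   q8 
   q4     q9  q10 
   q5    q11  q12 
   q6    q13  q14 
   q7     q7   q8 
   q8     q9  q10 
   q9    q11  q12 
   q10   q13  q14 
 * q11    q7   q8 
 * q12    q9  q10 
 * q13   q11  q12 
 * q14   q13  q14 
(> = start, * = accepting)

start=q0 accept=q11,q12,q13,q14 q0-0->q1 q0-1->q2 q1-0->q3 q1-1->q4 q2-0->q5 q2-1->q6 q3-0->q7 q3-1->q8 q4-0->q9 q4-1->q10 q5-0->q11 q5-1->q12 q6-0->q13 q6-1->q14 q7-0->q7 q7-1->q8 q8-0->q9 q8-1->q10 q9-0->q11 q9-1->q12 q10-0->q13 q10-1->q14 q11-0->q7 q11-1->q8 q12-0->q9 q12-1->q10 q13-0->q11 q13-1->q12 q14-0->q13 q14-1->q14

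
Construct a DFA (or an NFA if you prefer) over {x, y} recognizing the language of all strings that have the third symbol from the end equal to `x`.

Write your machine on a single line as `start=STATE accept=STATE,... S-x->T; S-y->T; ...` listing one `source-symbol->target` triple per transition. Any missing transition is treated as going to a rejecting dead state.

start=s0; accept=s7,s8,s9,s10; s0-x->s1; s0-y->s2; s1-x->s3; s1-y->s4; s2-x->s5; s2-y->s6; s3-x->s7; s3-y->s8; s4-x->s9; s4-y->s10; s5-x->s11; s5-y->s12; s6-x->s13; s6-y->s14; s7-x->s7; s7-y->s8; s8-x->s9; s8-y->s10; s9-x->s11; s9-y->s12; s10-x->s13; s10-y->s14; s11-x->s7; s11-y->s8; s12-x->s9; s12-y->s10; s13-x->s11; s13-y->s12; s14-x->s13; s14-y->s14

Because acceptance depends on a position counted from the end, the machine has to buffer the most recent 3 symbols. Make each state the string of the last up-to-3 symbols read; on input `x` shift the window left and append `x`. Accept when the buffered window has length 3 and begins with `x`.
          x    y  
>  s0     s1   s2 
   s1     s3   s4 
   s2     s5   s6 
   s3     s7   s8 
   s4     s9  s10 
   s5    s11  s12 
   s6    s13  s14 
 * s7     s7   s8 
 * s8     s9  s10 
 * s9    s11  s12 
 * s10   s13  s14 
   s11    s7   s8 
   s12    s9  s10 
   s13   s11  s12 
   s14   s13  s14 
(> = start, * = accepting)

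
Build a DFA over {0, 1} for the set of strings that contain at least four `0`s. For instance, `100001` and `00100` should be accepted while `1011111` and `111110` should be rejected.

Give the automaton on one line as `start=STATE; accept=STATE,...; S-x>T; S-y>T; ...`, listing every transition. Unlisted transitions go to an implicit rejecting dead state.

start=q0; accept=q4,q5; q0-0>q1; q0-1>q0; q1-0>q2; q1-1>q1; q2-0>q3; q2-1>q2; q3-0>q4; q3-1>q3; q4-0>q5; q4-1>q4; q5-0>q5; q5-1>q5

Count `0`s, saturating at 5: states q0 through q4 mean 0 through 4 `0`s seen; q5 means more than 4. Each `0` increments (capped at q5); other symbols loop. Accept from {q4, q5}.
A 6-state machine:
        0   1  
>  q0   q1  q0 
   q1   q2  q1 
   q2   q3  q2 
   q3   q4  q3 
 * q4   q5  q4 
 * q5   q5  q5 
(> = start, * = accepting)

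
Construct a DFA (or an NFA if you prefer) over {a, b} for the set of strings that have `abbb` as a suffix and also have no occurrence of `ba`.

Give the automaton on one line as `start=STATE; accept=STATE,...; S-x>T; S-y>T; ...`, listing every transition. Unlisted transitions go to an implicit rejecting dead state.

Handle the two conditions separately and then intersect. One (5 states) tracks how much of the suffix `abbb` has currently been matched; the other (3 states) tracks partial matches of the forbidden pattern `ba`. Each combined state is a pair, one component from each; accept when both components accept.
11 states suffice.
          a    b  
>  s0     s1   s2 
   s1     s1   s3 
   s2     s4   s2 
   s3     s4   s5 
   s4     s4   s6 
   s5     s4   s7 
   s6     s4   s8 
 * s7     s4   s2 
   s8     s4   s9 
   s9     s4  s10 
   s10    s4  s10 
(> = start, * = accepting)

start=s0; accept=s7; s0-a>s1; s0-b>s2; s1-a>s1; s1-b>s3; s2-a>s4; s2-b>s2; s3-a>s4; s3-b>s5; s4-a>s4; s4-b>s6; s5-a>s4; s5-b>s7; s6-a>s4; s6-b>s8; s7-a>s4; s7-b>s2; s8-a>s4; s8-b>s9; s9-a>s4; s9-b>s10; s10-a>s4; s10-b>s10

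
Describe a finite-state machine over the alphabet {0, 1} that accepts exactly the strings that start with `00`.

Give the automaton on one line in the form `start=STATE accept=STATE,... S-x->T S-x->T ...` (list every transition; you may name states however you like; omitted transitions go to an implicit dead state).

Check the first 2 symbols one by one: q0 through q1 record how many have matched `00` so far; any wrong symbol goes to the dead state q3. After all 2 match we enter the accepting sink q2.
        0   1  
>  q0   q1  q3 
   q1   q2  q3 
 * q2   q2  q2 
   q3   q3  q3 
(> = start, * = accepting)

start=q0 accept=q2 q0-0->q1 q0-1->q3 q1-0->q2 q1-1->q3 q2-0->q2 q2-1->q2 q3-0->q3 q3-1->q3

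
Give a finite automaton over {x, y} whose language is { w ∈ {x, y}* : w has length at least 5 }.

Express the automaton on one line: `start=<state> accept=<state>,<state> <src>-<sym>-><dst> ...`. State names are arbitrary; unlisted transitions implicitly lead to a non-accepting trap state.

start=A accept=F,G A-x->B A-y->B B-x->C B-y->C C-x->D C-y->D D-x->E D-y->E E-x->F E-y->F F-x->G F-y->G G-x->G G-y->G

We only need to distinguish lengths 0, 1, …, 5, and '>5'. Chain A → B → C → D → E → F → G on every symbol, with G looping. Accepting states: {F, G}.
A 7-state machine:
       x  y 
>  A   B  B 
   B   C  C 
   C   D  D 
   D   E  E 
   E   F  F 
 * F   G  G 
 * G   G  G 
(> = start, * = accepting)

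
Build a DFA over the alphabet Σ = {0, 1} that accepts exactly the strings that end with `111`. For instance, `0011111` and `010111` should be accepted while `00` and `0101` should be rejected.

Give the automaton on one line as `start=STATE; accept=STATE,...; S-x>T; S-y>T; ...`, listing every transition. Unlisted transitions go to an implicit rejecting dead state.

Remember how much of `111` the current input suffix matches. State q0 means no match yet; q1 means the last symbol is `1`; q2 means the last 2 symbols are `11`; q3 means the last 3 symbols are `111`. Only q3 accepts. On a mismatch, fall back to the longest proper suffix that is still a prefix of `111`.
With 4 states:
        0   1  
>  q0   q0  q1 
   q1   q0  q2 
   q2   q0  q3 
 * q3   q0  q3 
(> = start, * = accepting)

start=q0; accept=q3; q0-0>q0; q0-1>q1; q1-0>q0; q1-1>q2; q2-0>q0; q2-1>q3; q3-0>q0; q3-1>q3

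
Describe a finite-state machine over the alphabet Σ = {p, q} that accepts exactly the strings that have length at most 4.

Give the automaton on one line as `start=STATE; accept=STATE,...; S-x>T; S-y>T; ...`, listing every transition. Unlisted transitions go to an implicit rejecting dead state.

start=s0; accept=s0,s1,s2,s3,s4; s0-p>s1; s0-q>s1; s1-p>s2; s1-q>s2; s2-p>s3; s2-q>s3; s3-p>s4; s3-q>s4; s4-p>s5; s4-q>s5; s5-p>s5; s5-q>s5

Count input length up to 5: every symbol moves from s0 toward s5, which means 'more than 4' and absorbs. Accept from {s0, s1, s2, s3, s4}.
6 states suffice.
        p   q  
>* s0   s1  s1 
 * s1   s2  s2 
 * s2   s3  s3 
 * s3   s4  s4 
 * s4   s5  s5 
   s5   s5  s5 
(> = start, * = accepting)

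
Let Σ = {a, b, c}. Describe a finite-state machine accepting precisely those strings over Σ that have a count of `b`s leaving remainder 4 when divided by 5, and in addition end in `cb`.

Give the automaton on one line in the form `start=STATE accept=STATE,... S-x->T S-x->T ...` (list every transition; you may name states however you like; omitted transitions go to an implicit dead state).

Run two small machines in parallel and take their product. The first has 5 states tracking the count of `b`s modulo 5; the second has 3 states tracking how much of the suffix `cb` has currently been matched. A product state is a pair (one from each), accepting exactly when both do.
15 states suffice.
          a    b    c  
>  q0     q0   q1   q2 
   q1     q1   q3   q4 
   q2     q0   q5   q2 
   q3     q3   q6   q7 
   q4     q1   q8   q4 
   q5     q1   q3   q4 
   q6     q6   q9  q10 
   q7     q3  q11   q7 
   q8     q3   q6   q7 
   q9     q9   q0  q12 
   q10    q6  q13  q10 
   q11    q6   q9  q10 
   q12    q9  q14  q12 
 * q13    q9   q0  q12 
   q14    q0   q1   q2 
(> = start, * = accepting)

start=q0 accept=q13 q0-a->q0 q0-b->q1 q0-c->q2 q1-a->q1 q1-b->q3 q1-c->q4 q2-a->q0 q2-b->q5 q2-c->q2 q3-a->q3 q3-b->q6 q3-c->q7 q4-a->q1 q4-b->q8 q4-c->q4 q5-a->q1 q5-b->q3 q5-c->q4 q6-a->q6 q6-b->q9 q6-c->q10 q7-a->q3 q7-b->q11 q7-c->q7 q8-a->q3 q8-b->q6 q8-c->q7 q9-a->q9 q9-b->q0 q9-c->q12 q10-a->q6 q10-b->q13 q10-c->q10 q11-a->q6 q11-b->q9 q11-c->q10 q12-a->q9 q12-b->q14 q12-c->q12 q13-a->q9 q13-b->q0 q13-c->q12 q14-a->q0 q14-b->q1 q14-c->q2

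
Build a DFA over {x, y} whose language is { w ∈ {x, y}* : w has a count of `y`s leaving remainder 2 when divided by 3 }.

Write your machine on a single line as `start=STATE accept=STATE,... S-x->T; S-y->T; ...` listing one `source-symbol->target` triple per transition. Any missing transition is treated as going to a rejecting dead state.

Keep the running count of `y`s modulo 3: each `y` advances along the cycle q0 → q1 → q2 → q0 while other symbols loop. Accept at q2.
A 3-state machine:
        x   y  
>  q0   q0  q1 
   q1   q1  q2 
 * q2   q2  q0 
(> = start, * = accepting)

start=q0; accept=q2; q0-x->q0; q0-y->q1; q1-x->q1; q1-y->q2; q2-x->q2; q2-y->q0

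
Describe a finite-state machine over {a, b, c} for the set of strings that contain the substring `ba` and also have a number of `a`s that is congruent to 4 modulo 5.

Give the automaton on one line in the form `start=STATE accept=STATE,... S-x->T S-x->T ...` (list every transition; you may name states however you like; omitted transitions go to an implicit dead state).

Handle the two conditions separately and then intersect. One (3 states) tracks whether and how much of `ba` has been seen; the other (5 states) tracks the count of `a`s modulo 5. Each combined state is a pair, one component from each; accept when both components accept.
          a    b    c  
>  s0     s1   s2   s0 
   s1     s3   s4   s1 
   s2     s5   s2   s0 
   s3     s6   s7   s3 
   s4     s8   s4   s1 
   s5     s8   s5   s5 
   s6     s9  s10   s6 
   s7    s11   s7   s3 
   s8    s11   s8   s8 
   s9     s0  s12   s9 
   s10   s13  s10   s6 
   s11   s13  s11  s11 
   s12   s14  s12   s9 
 * s13   s14  s13  s13 
   s14    s5  s14  s14 
(> = start, * = accepting)

start=s0 accept=s13 s0-a->s1 s0-b->s2 s0-c->s0 s1-a->s3 s1-b->s4 s1-c->s1 s2-a->s5 s2-b->s2 s2-c->s0 s3-a->s6 s3-b->s7 s3-c->s3 s4-a->s8 s4-b->s4 s4-c->s1 s5-a->s8 s5-b->s5 s5-c->s5 s6-a->s9 s6-b->s10 s6-c->s6 s7-a->s11 s7-b->s7 s7-c->s3 s8-a->s11 s8-b->s8 s8-c->s8 s9-a->s0 s9-b->s12 s9-c->s9 s10-a->s13 s10-b->s10 s10-c->s6 s11-a->s13 s11-b->s11 s11-c->s11 s12-a->s14 s12-b->s12 s12-c->s9 s13-a->s14 s13-b->s13 s13-c->s13 s14-a->s5 s14-b->s14 s14-c->s14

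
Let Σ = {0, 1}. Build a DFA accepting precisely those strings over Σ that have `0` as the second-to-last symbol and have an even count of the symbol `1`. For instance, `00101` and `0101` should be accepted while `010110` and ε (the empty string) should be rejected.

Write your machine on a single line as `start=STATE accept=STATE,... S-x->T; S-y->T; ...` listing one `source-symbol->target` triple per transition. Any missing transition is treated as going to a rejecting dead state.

Build one automaton per condition and run them in lockstep. The first has 7 states tracking the last 2 symbols read; the second has 2 states tracking the count of `1`s modulo 2. A product state is a pair (one from each), accepting exactly when both do. After merging equivalent states the machine shrinks.
A 6-state machine:
        0   1  
>  q0   q1  q2 
   q1   q3  q2 
   q2   q4  q0 
 * q3   q3  q2 
   q4   q4  q5 
 * q5   q1  q2 
(> = start, * = accepting)

start=q0; accept=q3,q5; q0-0->q1; q0-1->q2; q1-0->q3; q1-1->q2; q2-0->q4; q2-1->q0; q3-0->q3; q3-1->q2; q4-0->q4; q4-1->q5; q5-0->q1; q5-1->q2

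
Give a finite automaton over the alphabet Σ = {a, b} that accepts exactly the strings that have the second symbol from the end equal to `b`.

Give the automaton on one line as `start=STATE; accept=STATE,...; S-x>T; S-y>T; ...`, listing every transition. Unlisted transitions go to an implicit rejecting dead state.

start=q0; accept=q5,q6; q0-a>q1; q0-b>q2; q1-a>q3; q1-b>q4; q2-a>q5; q2-b>q6; q3-a>q3; q3-b>q4; q4-a>q5; q4-b>q6; q5-a>q3; q5-b>q4; q6-a>q5; q6-b>q6

A DFA must remember the last 2 symbols (since which symbol is second-to-last isn't known until the input ends). Use one state per possible window of the last ≤2 symbols; accept from those whose window starts with `b`.
        a   b  
>  q0   q1  q2 
   q1   q3  q4 
   q2   q5  q6 
   q3   q3  q4 
   q4   q5  q6 
 * q5   q3  q4 
 * q6   q5  q6 
(> = start, * = accepting)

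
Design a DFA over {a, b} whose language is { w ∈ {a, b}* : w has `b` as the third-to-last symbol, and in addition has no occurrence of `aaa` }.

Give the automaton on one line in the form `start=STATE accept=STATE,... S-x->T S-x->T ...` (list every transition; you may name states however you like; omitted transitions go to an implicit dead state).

Run two small machines in parallel and take their product. One (15 states) tracks the last 3 symbols read; the other (4 states) tracks partial matches of the forbidden pattern `aaa`. Each combined state is a pair, one component from each; accept when both components accept. Equivalent product states are then merged.
An 11-state machine:
          a    b  
>  q0     q1   q2 
   q1     q3   q2 
   q2     q4   q5 
   q3     q6   q2 
   q4     q7   q8 
   q5     q9  q10 
   q6     q6   q6 
 * q7     q6   q2 
 * q8     q4   q5 
 * q9     q7   q8 
 * q10    q9  q10 
(> = start, * = accepting)

start=q0 accept=q7,q8,q9,q10 q0-a->q1 q0-b->q2 q1-a->q3 q1-b->q2 q2-a->q4 q2-b->q5 q3-a->q6 q3-b->q2 q4-a->q7 q4-b->q8 q5-a->q9 q5-b->q10 q6-a->q6 q6-b->q6 q7-a->q6 q7-b->q2 q8-a->q4 q8-b->q5 q9-a->q7 q9-b->q8 q10-a->q9 q10-b->q10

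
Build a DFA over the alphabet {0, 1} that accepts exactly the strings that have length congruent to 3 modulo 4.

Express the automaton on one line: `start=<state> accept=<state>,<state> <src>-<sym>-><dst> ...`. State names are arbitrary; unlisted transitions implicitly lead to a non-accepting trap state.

Only the length mod 4 matters, so use a 4-cycle: from any state, every input symbol moves to the next state, wrapping D back to A. Mark D accepting.
With 4 states:
       0  1 
>  A   B  B 
   B   C  C 
   C   D  D 
 * D   A  A 
(> = start, * = accepting)

start=A accept=D A-0->B A-1->B B-0->C B-1->C C-0->D C-1->D D-0->A D-1->A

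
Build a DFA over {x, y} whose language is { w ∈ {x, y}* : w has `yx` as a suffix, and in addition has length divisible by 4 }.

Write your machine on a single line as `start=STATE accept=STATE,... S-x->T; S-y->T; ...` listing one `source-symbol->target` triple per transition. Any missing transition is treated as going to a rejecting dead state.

start=A; accept=F; A-x->B; A-y->B; B-x->C; B-y->C; C-x->D; C-y->E; D-x->A; D-y->A; E-x->F; E-y->A; F-x->B; F-y->B

Handle the two conditions separately and then intersect. The first has 3 states tracking how much of the suffix `yx` has currently been matched; the second has 4 states tracking the input length modulo 4. A product state is a pair (one from each), accepting exactly when both do. Minimizing collapses redundant product states.
       x  y 
>  A   B  B 
   B   C  C 
   C   D  E 
   D   A  A 
   E   F  A 
 * F   B  B 
(> = start, * = accepting)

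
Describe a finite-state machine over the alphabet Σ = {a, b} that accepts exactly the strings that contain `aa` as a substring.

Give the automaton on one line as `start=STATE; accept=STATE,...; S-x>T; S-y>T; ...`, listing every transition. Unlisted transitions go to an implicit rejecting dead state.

start=q0; accept=q2; q0-a>q1; q0-b>q0; q1-a>q2; q1-b>q0; q2-a>q2; q2-b>q2

States q0..q1 record the length of the longest prefix of `aa` that matches the current input suffix. Reaching q2 means `aa` has been seen, and we stay there forever. Accept from q2.
A 3-state machine:
        a   b  
>  q0   q1  q0 
   q1   q2  q0 
 * q2   q2  q2 
(> = start, * = accepting)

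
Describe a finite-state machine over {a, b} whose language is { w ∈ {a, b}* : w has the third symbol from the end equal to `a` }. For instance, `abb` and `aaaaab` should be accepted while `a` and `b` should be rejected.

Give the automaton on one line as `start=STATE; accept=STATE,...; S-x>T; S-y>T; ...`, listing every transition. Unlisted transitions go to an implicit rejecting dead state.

A DFA must remember the last 3 symbols (since which symbol is third-to-last isn't known until the input ends). Use one state per possible window of the last ≤3 symbols; accept from those whose window starts with `a`.
A 15-state machine:
          a    b  
>  S0     S1   S2 
   S1     S3   S4 
   S2     S5   S6 
   S3     S7   S8 
   S4     S9  S10 
   S5    S11  S12 
   S6    S13  S14 
 * S7     S7   S8 
 * S8     S9  S10 
 * S9    S11  S12 
 * S10   S13  S14 
   S11    S7   S8 
   S12    S9  S10 
   S13   S11  S12 
   S14   S13  S14 
(> = start, * = accepting)

start=S0; accept=S7,S8,S9,S10; S0-a>S1; S0-b>S2; S1-a>S3; S1-b>S4; S2-a>S5; S2-b>S6; S3-a>S7; S3-b>S8; S4-a>S9; S4-b>S10; S5-a>S11; S5-b>S12; S6-a>S13; S6-b>S14; S7-a>S7; S7-b>S8; S8-a>S9; S8-b>S10; S9-a>S11; S9-b>S12; S10-a>S13; S10-b>S14; S11-a>S7; S11-b>S8; S12-a>S9; S12-b>S10; S13-a>S11; S13-b>S12; S14-a>S13; S14-b>S14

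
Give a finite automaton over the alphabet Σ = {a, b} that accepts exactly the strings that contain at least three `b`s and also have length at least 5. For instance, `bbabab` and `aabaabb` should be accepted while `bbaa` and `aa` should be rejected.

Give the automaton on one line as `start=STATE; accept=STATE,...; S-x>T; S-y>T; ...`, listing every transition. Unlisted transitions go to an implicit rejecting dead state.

Build one automaton per condition and run them in lockstep. One (5 states) tracks the count of `b`s, saturating at 4; the other (7 states) tracks the input length, saturating at 6. Each combined state is a pair, one component from each; accept when both components accept. Minimizing collapses redundant product states.
A 12-state machine:
          a    b  
>  q0     q1   q2 
   q1     q3   q4 
   q2     q4   q5 
   q3     q3   q6 
   q4     q6   q7 
   q5     q7   q8 
   q6     q6   q9 
   q7     q9  q10 
   q8    q10  q10 
   q9     q9  q11 
   q10   q11  q11 
 * q11   q11  q11 
(> = start, * = accepting)

start=q0; accept=q11; q0-a>q1; q0-b>q2; q1-a>q3; q1-b>q4; q2-a>q4; q2-b>q5; q3-a>q3; q3-b>q6; q4-a>q6; q4-b>q7; q5-a>q7; q5-b>q8; q6-a>q6; q6-b>q9; q7-a>q9; q7-b>q10; q8-a>q10; q8-b>q10; q9-a>q9; q9-b>q11; q10-a>q11; q10-b>q11; q11-a>q11; q11-b>q11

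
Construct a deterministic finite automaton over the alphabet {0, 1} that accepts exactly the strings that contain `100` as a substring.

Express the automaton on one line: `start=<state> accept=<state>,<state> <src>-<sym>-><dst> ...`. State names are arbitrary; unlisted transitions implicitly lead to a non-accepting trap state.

States q0..q2 record the length of the longest prefix of `100` that matches the current input suffix. Reaching q3 means `100` has been seen, and we stay there forever. Accept from q3.
4 states suffice.
        0   1  
>  q0   q0  q1 
   q1   q2  q1 
   q2   q3  q1 
 * q3   q3  q3 
(> = start, * = accepting)

start=q0 accept=q3 q0-0->q0 q0-1->q1 q1-0->q2 q1-1->q1 q2-0->q3 q2-1->q1 q3-0->q3 q3-1->q3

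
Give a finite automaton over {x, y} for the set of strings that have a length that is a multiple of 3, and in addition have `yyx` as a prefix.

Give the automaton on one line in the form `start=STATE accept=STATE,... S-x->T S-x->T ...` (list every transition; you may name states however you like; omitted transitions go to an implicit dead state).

start=q0 accept=q4 q0-x->q1 q0-y->q2 q1-x->q1 q1-y->q1 q2-x->q1 q2-y->q3 q3-x->q4 q3-y->q1 q4-x->q5 q4-y->q5 q5-x->q6 q5-y->q6 q6-x->q4 q6-y->q4

Handle the two conditions separately and then intersect. The first has 3 states tracking the input length modulo 3; the second has 5 states tracking whether the input so far still matches the prefix `yyx`. A product state is a pair (one from each), accepting exactly when both do. Minimizing collapses redundant product states.
7 states suffice.
        x   y  
>  q0   q1  q2 
   q1   q1  q1 
   q2   q1  q3 
   q3   q4  q1 
 * q4   q5  q5 
   q5   q6  q6 
   q6   q4  q4 
(> = start, * = accepting)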